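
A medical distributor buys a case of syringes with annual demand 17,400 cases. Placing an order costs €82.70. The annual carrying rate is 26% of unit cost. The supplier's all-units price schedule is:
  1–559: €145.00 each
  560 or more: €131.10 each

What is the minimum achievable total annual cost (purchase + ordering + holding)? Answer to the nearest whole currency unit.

TC* ≈ €2,293,254

Holding cost per unit per year at price C is H = 0.26·C.
Evaluate total cost at each tier's feasible EOQ or, if the EOQ is below the tier, at the tier's minimum quantity.
EOQ at €145.00 = 276.3 (feasible in tier 1): TC = 17,400×€145.00 + (17,400/276.3)×82.7 + (276.3/2)×0.26×€145.00 = €2,533,416.29.
EOQ at €131.10 = 290.6 < 560, so use break Q=560: TC = 17,400×€131.10 + (17,400/560.0)×82.7 + (560.0/2)×0.26×€131.10 = €2,293,253.69.
Lowest total cost among the candidates is at Q = 560.0.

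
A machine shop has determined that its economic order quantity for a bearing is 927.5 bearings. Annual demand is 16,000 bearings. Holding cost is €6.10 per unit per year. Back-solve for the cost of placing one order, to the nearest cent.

S ≈ €163.99

The basic EOQ model gives Q* = √(2DS/H); rearrange for the unknown.
From Q* = √(2DS/H): S = Q*²H / (2D) = 927.5² × 6.1 / (2 × 16,000) = 163.9863.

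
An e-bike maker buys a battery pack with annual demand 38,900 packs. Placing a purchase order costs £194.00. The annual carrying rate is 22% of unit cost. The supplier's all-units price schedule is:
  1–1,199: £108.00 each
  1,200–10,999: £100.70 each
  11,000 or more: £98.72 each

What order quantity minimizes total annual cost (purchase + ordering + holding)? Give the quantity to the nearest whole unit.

Q* ≈ 1,200 packs

Holding cost per unit per year at price C is H = 0.22·C.
For each price level, check whether its EOQ is feasible; otherwise the best quantity at that price is the breakpoint.
EOQ at £108.00 = 797.0 (feasible in tier 1): TC = 38,900×£108.00 + (38,900/797.0)×194 + (797.0/2)×0.22×£108.00 = £4,220,137.12.
EOQ at £100.70 = 825.4 < 1200, so use break Q=1200: TC = 38,900×£100.70 + (38,900/1200.0)×194 + (1200.0/2)×0.22×£100.70 = £3,936,811.23.
EOQ at £98.72 = 833.6 < 11000, so use break Q=11000: TC = 38,900×£98.72 + (38,900/11000.0)×194 + (11000.0/2)×0.22×£98.72 = £3,960,345.25.
Lowest total cost is £3,936,811.23 at Q = 1200.0.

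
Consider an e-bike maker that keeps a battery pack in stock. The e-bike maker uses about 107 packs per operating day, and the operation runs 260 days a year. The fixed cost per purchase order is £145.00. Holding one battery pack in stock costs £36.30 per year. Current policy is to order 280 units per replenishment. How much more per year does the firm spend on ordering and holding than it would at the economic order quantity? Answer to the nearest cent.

Extra cost ≈ £2,375.60 per year

Annual demand D = 107 × 260 = 27,820.
EOQ = √(2DS/H) = √(2 × 27,820 × 145 / 36.3) ≈ 471.44.
Cost at Q* = (D/Q*)S + (Q*/2)H = √(2DSH) ≈ £17,113.19.
Cost at Q = 280: (27,820/280)×145 + (280/2)×36.3 = £14,406.79 + £5,082.00 = £19,488.79.
Excess = £19,488.79 − £17,113.19 = £2,375.60.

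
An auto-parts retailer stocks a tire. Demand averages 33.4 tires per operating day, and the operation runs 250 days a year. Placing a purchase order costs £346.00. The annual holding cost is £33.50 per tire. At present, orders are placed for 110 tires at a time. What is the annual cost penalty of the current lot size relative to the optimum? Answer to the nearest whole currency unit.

Annual demand D = 33.4 × 250 = 8,350.
EOQ = √(2DS/H) = √(2 × 8,350 × 346 / 33.5) ≈ 415.31.
Cost at Q* = (D/Q*)S + (Q*/2)H = √(2DSH) ≈ £13,912.93.
Cost at Q = 110: (8,350/110)×346 + (110/2)×33.5 = £26,264.55 + £1,842.50 = £28,107.05.
Excess = £28,107.05 − £13,912.93 = £14,194.11.

Extra cost ≈ £14,194 per year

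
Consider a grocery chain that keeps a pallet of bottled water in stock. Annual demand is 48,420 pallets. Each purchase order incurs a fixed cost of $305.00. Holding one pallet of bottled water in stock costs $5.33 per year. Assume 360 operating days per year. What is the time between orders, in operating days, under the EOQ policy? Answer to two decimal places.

T ≈ 17.50 days

The optimal lot size = √(2DS/H) = √(2 × 48,420 × 305 / 5.33) ≈ 2354.04.
Cycle time = Q*/D × 360 = 2354.04 / 48,420 × 360 ≈ 17.502 days.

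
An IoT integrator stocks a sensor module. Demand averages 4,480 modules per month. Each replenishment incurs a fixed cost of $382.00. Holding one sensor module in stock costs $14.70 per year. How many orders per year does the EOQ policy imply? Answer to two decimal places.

Annual demand D = 4,480 × 12 = 53,760.
EOQ = √(2DS/H) = √(2 × 53,760 × 382 / 14.7) ≈ 1671.54.
Orders per year = D / Q* = 53,760 / 1671.54 ≈ 32.162.

N ≈ 32.16 orders per year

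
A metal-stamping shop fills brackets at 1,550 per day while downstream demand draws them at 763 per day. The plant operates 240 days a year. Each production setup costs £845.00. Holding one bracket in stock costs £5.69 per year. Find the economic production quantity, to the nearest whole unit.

Q* ≈ 10,350 brackets

Annual demand D = 763 × 240 = 183,120.
Production build-up factor (1 − d/p) = 1 − 763/1,550 = 0.5077.
Q* = √(2DS / (H(1 − d/p))) = √(2 × 183,120 × 845 / (5.69 × 0.5077)).
= √(309,472,800 / 2.8891) ≈ 10349.839.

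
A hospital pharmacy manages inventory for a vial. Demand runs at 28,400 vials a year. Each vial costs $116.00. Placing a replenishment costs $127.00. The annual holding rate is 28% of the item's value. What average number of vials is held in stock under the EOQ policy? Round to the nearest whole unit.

Average inventory ≈ 236 vials

Holding cost H = 0.28 × $116.00 = $32.4800 per unit per year.
EOQ = √(2DS/H) = √(2 × 28,400 × 127 / 32.48) ≈ 471.27.
Average inventory = Q*/2 ≈ 471.27 / 2 = 235.634.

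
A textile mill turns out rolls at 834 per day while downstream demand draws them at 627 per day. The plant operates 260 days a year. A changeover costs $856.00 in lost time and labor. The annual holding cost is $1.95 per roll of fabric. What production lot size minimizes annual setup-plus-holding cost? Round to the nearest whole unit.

Q* ≈ 24,013 rolls

Annual demand D = 627 × 260 = 163,020.
Production build-up factor (1 − d/p) = 1 − 627/834 = 0.2482.
Q* = √(2DS / (H(1 − d/p))) = √(2 × 163,020 × 856 / (1.95 × 0.2482)).
= √(279,090,240 / 0.484) ≈ 24013.357.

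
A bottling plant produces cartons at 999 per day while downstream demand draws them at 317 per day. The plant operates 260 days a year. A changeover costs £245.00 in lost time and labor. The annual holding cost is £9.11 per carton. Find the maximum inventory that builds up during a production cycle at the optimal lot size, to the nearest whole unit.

I_max ≈ 1,740 cartons

Annual demand D = 317 × 260 = 82,420.
Production build-up factor (1 − d/p) = 1 − 317/999 = 0.6827.
Q* = √(2DS / (H(1 − d/p))) = √(2 × 82,420 × 245 / (9.11 × 0.6827)).
= √(40,385,800 / 6.2192) ≈ 2548.272.
Maximum inventory = Q*(1 − d/p) = 2548.272 × 0.6827 ≈ 1739.661.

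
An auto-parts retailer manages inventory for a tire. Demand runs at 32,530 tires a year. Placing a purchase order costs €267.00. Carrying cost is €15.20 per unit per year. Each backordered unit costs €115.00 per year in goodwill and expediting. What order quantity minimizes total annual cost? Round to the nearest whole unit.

With planned backorders, Q* = √(2DS/H) · √((H+B)/B).
√(2DS/H) = √(2 × 32,530 × 267 / 15.2) = 1069.032.
√((H+B)/B) = √((15.2+115)/115) = 1.0640.
Q* ≈ 1137.490.

Q* ≈ 1,137 tires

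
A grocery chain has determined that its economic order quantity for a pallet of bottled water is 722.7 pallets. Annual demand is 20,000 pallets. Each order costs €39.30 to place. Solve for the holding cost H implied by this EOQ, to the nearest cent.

H ≈ €3.01

Invert the EOQ relation Q*² = 2DS/H.
From Q* = √(2DS/H): H = 2DS / Q*² = 2 × 20,000 × 39.3 / 722.7² = 3.0098.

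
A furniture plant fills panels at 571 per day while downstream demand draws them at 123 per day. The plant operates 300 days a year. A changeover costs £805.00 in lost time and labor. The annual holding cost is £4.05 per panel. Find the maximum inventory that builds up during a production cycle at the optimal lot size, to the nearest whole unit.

I_max ≈ 3,392 panels

Annual demand D = 123 × 300 = 36,900.
Production build-up factor (1 − d/p) = 1 − 123/571 = 0.7846.
Q* = √(2DS / (H(1 − d/p))) = √(2 × 36,900 × 805 / (4.05 × 0.7846)).
= √(59,409,000 / 3.1776) ≈ 4323.920.
Maximum inventory = Q*(1 − d/p) = 4323.920 × 0.7846 ≈ 3392.498.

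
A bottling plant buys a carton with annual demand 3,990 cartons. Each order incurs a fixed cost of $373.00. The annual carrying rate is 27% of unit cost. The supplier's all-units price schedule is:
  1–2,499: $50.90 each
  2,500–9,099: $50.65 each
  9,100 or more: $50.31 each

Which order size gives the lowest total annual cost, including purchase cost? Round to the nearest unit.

Q* ≈ 465 cartons

Holding cost per unit per year at price C is H = 0.27·C.
Evaluate total cost at each tier's feasible EOQ or, if the EOQ is below the tier, at the tier's minimum quantity.
EOQ at $50.90 = 465.4 (feasible in tier 1): TC = 3,990×$50.90 + (3,990/465.4)×373 + (465.4/2)×0.27×$50.90 = $209,486.83.
EOQ at $50.65 = 466.5 < 2500, so use break Q=2500: TC = 3,990×$50.65 + (3,990/2500.0)×373 + (2500.0/2)×0.27×$50.65 = $219,783.18.
EOQ at $50.31 = 468.1 < 9100, so use break Q=9100: TC = 3,990×$50.31 + (3,990/9100.0)×373 + (9100.0/2)×0.27×$50.31 = $262,706.28.
Lowest total cost is $209,486.83 at Q = 465.4.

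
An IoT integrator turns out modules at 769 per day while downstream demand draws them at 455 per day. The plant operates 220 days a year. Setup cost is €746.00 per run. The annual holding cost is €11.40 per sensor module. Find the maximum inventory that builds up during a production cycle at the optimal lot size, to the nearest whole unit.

Annual demand D = 455 × 220 = 100,100.
Production build-up factor (1 − d/p) = 1 − 455/769 = 0.4083.
Q* = √(2DS / (H(1 − d/p))) = √(2 × 100,100 × 746 / (11.4 × 0.4083)).
= √(149,349,200 / 4.6549) ≈ 5664.315.
Maximum inventory = Q*(1 − d/p) = 5664.315 × 0.4083 ≈ 2312.867.

I_max ≈ 2,313 modules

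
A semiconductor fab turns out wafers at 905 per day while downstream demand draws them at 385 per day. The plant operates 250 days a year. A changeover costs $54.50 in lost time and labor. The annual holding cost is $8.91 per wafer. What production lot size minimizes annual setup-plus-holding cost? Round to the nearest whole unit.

Annual demand D = 385 × 250 = 96,250.
Production build-up factor (1 − d/p) = 1 − 385/905 = 0.5746.
Q* = √(2DS / (H(1 − d/p))) = √(2 × 96,250 × 54.5 / (8.91 × 0.5746)).
= √(10,491,250 / 5.1196) ≈ 1431.520.

Q* ≈ 1,432 wafers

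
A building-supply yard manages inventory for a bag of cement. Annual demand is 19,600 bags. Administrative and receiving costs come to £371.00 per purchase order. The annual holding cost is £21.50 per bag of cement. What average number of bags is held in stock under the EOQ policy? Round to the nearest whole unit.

Average inventory ≈ 411 bags

EOQ = √(2DS/H) = √(2 × 19,600 × 371 / 21.5) ≈ 822.45.
Average inventory = Q*/2 ≈ 822.45 / 2 = 411.226.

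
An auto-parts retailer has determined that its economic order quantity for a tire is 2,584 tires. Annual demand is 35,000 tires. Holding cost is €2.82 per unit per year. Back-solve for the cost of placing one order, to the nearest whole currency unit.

Invert the EOQ relation Q*² = 2DS/H.
From Q* = √(2DS/H): S = Q*²H / (2D) = 2,584² × 2.82 / (2 × 35,000) = 268.9900.

S ≈ €269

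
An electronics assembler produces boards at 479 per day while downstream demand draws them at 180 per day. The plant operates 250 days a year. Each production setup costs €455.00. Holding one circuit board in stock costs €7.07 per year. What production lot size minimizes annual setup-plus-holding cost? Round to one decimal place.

Q* ≈ 3,046.1 boards

Annual demand D = 180 × 250 = 45,000.
Production build-up factor (1 − d/p) = 1 − 180/479 = 0.6242.
Q* = √(2DS / (H(1 − d/p))) = √(2 × 45,000 × 455 / (7.07 × 0.6242)).
= √(40,950,000 / 4.4132) ≈ 3046.137.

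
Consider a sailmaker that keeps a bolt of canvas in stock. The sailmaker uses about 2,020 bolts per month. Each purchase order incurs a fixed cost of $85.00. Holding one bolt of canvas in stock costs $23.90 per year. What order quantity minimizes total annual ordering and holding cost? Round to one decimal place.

Q* ≈ 415.2 bolts

Annual demand D = 2,020 × 12 = 24,240.
EOQ = √(2DS / H) = √(2 × 24,240 × 85 / 23.9).
= √(4,120,800 / 23.9) = √172,418.41 ≈ 415.233.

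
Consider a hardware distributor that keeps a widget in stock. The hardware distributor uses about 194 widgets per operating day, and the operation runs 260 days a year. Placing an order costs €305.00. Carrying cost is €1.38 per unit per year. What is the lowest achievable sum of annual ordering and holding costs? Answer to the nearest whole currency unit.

Annual demand D = 194 × 260 = 50,440.
EOQ = √(2DS/H) = √(2 × 50,440 × 305 / 1.38) ≈ 4721.86.
At the optimum the two cost components are equal, so total cost = 2·(Q*/2)H = Q*·H.
Minimum total = √(2DSH) = √(2 × 50,440 × 305 × 1.38) ≈ 6516.164.

TC* ≈ €6,516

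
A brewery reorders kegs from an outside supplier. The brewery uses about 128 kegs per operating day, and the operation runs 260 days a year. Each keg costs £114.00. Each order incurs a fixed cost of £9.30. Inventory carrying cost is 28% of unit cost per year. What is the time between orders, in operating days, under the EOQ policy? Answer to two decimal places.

Annual demand D = 128 × 260 = 33,280.
Holding cost H = 0.28 × £114.00 = £31.9200 per unit per year.
EOQ = √(2DS/H) = √(2 × 33,280 × 9.3 / 31.92) ≈ 139.26.
Cycle time = Q*/D × 260 = 139.26 / 33,280 × 260 ≈ 1.088 days.

T ≈ 1.09 days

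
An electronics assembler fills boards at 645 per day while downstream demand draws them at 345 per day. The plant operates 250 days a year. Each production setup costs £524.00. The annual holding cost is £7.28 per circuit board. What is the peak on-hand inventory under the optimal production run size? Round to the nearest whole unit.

Annual demand D = 345 × 250 = 86,250.
Production build-up factor (1 − d/p) = 1 − 345/645 = 0.4651.
Q* = √(2DS / (H(1 − d/p))) = √(2 × 86,250 × 524 / (7.28 × 0.4651)).
= √(90,390,000 / 3.386) ≈ 5166.706.
Maximum inventory = Q*(1 − d/p) = 5166.706 × 0.4651 ≈ 2403.119.

I_max ≈ 2,403 boards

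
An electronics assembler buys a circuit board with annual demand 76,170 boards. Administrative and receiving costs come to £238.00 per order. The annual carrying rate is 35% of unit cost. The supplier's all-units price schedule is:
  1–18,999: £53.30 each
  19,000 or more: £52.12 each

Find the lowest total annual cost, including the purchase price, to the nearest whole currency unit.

Holding cost per unit per year at price C is H = 0.35·C.
For each price level, check whether its EOQ is feasible; otherwise the best quantity at that price is the breakpoint.
EOQ at £53.30 = 1394.1 (feasible in tier 1): TC = 76,170×£53.30 + (76,170/1394.1)×238 + (1394.1/2)×0.35×£53.30 = £4,085,868.17.
EOQ at £52.12 = 1409.8 < 19000, so use break Q=19000: TC = 76,170×£52.12 + (76,170/19000.0)×238 + (19000.0/2)×0.35×£52.12 = £4,144,233.53.
Lowest total cost among the candidates is at Q = 1394.1.

TC* ≈ £4,085,868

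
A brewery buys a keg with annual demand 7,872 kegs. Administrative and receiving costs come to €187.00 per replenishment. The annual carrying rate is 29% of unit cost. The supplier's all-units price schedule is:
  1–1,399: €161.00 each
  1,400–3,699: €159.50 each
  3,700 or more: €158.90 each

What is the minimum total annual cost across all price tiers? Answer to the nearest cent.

Holding cost per unit per year at price C is H = 0.29·C.
Evaluate total cost at each tier's feasible EOQ or, if the EOQ is below the tier, at the tier's minimum quantity.
EOQ at €161.00 = 251.1 (feasible in tier 1): TC = 7,872×€161.00 + (7,872/251.1)×187 + (251.1/2)×0.29×€161.00 = €1,279,116.39.
EOQ at €159.50 = 252.3 < 1400, so use break Q=1400: TC = 7,872×€159.50 + (7,872/1400.0)×187 + (1400.0/2)×0.29×€159.50 = €1,289,013.97.
EOQ at €158.90 = 252.8 < 3700, so use break Q=3700: TC = 7,872×€158.90 + (7,872/3700.0)×187 + (3700.0/2)×0.29×€158.90 = €1,336,508.51.
Lowest total cost among the candidates is at Q = 251.1.

TC* ≈ €1,279,116.39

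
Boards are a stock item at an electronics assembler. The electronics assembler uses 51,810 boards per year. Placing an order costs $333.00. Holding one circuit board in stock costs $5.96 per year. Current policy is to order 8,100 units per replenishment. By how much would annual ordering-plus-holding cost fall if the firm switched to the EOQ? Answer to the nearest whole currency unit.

Extra cost ≈ $11,927 per year

EOQ = √(2DS/H) = √(2 × 51,810 × 333 / 5.96) ≈ 2406.14.
Cost at Q* = (D/Q*)S + (Q*/2)H = √(2DSH) ≈ $14,340.59.
Cost at Q = 8,100: (51,810/8,100)×333 + (8,100/2)×5.96 = $2,129.97 + $24,138.00 = $26,267.97.
Excess = $26,267.97 − $14,340.59 = $11,927.38.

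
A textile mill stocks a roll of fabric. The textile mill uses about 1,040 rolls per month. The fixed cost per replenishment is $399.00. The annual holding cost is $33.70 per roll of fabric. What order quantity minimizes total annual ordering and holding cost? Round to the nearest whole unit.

Annual demand D = 1,040 × 12 = 12,480.
EOQ = √(2DS / H) = √(2 × 12,480 × 399 / 33.7).
= √(9,959,040 / 33.7) = √295,520.4748 ≈ 543.618.

Q* ≈ 544 rolls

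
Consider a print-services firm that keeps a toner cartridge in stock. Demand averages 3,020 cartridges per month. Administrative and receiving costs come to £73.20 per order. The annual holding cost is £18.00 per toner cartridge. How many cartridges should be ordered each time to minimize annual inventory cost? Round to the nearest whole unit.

Annual demand D = 3,020 × 12 = 36,240.
EOQ = √(2DS / H) = √(2 × 36,240 × 73.2 / 18).
= √(5,305,536 / 18) = √294,752 ≈ 542.911.

Q* ≈ 543 cartridges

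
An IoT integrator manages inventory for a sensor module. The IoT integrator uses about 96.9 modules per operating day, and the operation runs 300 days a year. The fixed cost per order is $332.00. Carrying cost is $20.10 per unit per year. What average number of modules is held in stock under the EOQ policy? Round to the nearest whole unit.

Annual demand D = 96.9 × 300 = 29,070.
EOQ = √(2DS/H) = √(2 × 29,070 × 332 / 20.1) ≈ 979.96.
Average inventory = Q*/2 ≈ 979.96 / 2 = 489.980.

Average inventory ≈ 490 modules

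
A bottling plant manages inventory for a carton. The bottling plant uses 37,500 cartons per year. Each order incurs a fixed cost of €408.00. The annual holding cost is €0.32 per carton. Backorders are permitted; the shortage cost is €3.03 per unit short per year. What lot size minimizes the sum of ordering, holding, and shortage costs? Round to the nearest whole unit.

Q* ≈ 10,282 cartons

With planned backorders, Q* = √(2DS/H) · √((H+B)/B).
√(2DS/H) = √(2 × 37,500 × 408 / 0.32) = 9778.804.
√((H+B)/B) = √((0.32+3.03)/3.03) = 1.0515.
Q* ≈ 10282.218.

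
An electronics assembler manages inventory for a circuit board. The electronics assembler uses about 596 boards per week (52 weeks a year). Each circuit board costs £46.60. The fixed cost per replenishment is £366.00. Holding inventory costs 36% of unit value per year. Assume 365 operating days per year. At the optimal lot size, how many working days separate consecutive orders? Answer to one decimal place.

Annual demand D = 596 × 52 = 30,992.
Holding cost H = 0.36 × £46.60 = £16.7760 per unit per year.
Q* = √(2DS/H) = √(2 × 30,992 × 366 / 16.776) ≈ 1162.88.
Cycle time = Q*/D × 365 = 1162.88 / 30,992 × 365 ≈ 13.696 days.

T ≈ 13.7 days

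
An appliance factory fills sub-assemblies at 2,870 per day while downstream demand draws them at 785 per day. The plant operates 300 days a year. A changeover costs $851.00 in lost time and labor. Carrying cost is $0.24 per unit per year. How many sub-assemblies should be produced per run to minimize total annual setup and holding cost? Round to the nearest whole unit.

Q* ≈ 47,947 sub-assemblies

Annual demand D = 785 × 300 = 235,500.
Production build-up factor (1 − d/p) = 1 − 785/2,870 = 0.7265.
Q* = √(2DS / (H(1 − d/p))) = √(2 × 235,500 × 851 / (0.24 × 0.7265)).
= √(400,821,000 / 0.1744) ≈ 47946.569.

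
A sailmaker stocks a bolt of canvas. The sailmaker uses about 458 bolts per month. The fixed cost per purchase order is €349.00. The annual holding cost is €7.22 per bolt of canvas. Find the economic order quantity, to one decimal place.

Annual demand D = 458 × 12 = 5,496.
EOQ = √(2DS / H) = √(2 × 5,496 × 349 / 7.22).
= √(3,836,208 / 7.22) = √531,330.7479 ≈ 728.924.

Q* ≈ 728.9 bolts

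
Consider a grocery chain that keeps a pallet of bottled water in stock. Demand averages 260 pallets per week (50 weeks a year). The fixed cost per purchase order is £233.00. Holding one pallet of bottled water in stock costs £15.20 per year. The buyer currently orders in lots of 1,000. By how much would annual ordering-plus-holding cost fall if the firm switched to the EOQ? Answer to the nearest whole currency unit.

Annual demand D = 260 × 50 = 13,000.
EOQ = √(2DS/H) = √(2 × 13,000 × 233 / 15.2) ≈ 631.31.
Cost at Q* = (D/Q*)S + (Q*/2)H = √(2DSH) ≈ £9,595.92.
Cost at Q = 1,000: (13,000/1,000)×233 + (1,000/2)×15.2 = £3,029.00 + £7,600.00 = £10,629.00.
Excess = £10,629.00 − £9,595.92 = £1,033.08.

Extra cost ≈ £1,033 per year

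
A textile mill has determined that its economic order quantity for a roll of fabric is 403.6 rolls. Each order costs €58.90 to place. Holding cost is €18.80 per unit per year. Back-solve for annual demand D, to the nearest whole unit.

D ≈ 25,996 rolls per year

Squaring Q* = √(2DS/H) gives Q*² = 2DS/H.
From Q* = √(2DS/H): D = Q*²H / (2S) = 403.6² × 18.8 / (2 × 58.9) = 25996.500.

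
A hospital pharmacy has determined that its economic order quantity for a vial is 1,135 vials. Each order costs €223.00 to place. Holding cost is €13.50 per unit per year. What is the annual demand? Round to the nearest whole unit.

D ≈ 38,993 vials per year

Invert the EOQ relation Q*² = 2DS/H.
From Q* = √(2DS/H): D = Q*²H / (2S) = 1,135² × 13.5 / (2 × 223) = 38993.358.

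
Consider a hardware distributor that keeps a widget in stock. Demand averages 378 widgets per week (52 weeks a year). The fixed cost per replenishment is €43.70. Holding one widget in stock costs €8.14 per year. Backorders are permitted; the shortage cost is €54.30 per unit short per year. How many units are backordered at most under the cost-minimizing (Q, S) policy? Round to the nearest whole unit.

S* ≈ 64 widgets

Annual demand D = 378 × 52 = 19,656.
With planned backorders, Q* = √(2DS/H) · √((H+B)/B).
√(2DS/H) = √(2 × 19,656 × 43.7 / 8.14) = 459.400.
√((H+B)/B) = √((8.14+54.3)/54.3) = 1.0723.
Q* ≈ 492.632.
S* = Q* · H/(H+B) = 492.632 × 8.14/62.44 ≈ 64.222.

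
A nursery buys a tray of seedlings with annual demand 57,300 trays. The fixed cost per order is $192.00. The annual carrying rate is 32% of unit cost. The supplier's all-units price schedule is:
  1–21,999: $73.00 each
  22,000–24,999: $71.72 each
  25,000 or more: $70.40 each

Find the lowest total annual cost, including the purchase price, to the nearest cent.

TC* ≈ $4,205,571.45

Holding cost per unit per year at price C is H = 0.32·C.
Candidates are each tier's EOQ (if it falls in that tier) and each price-break quantity.
EOQ at $73.00 = 970.5 (feasible in tier 1): TC = 57,300×$73.00 + (57,300/970.5)×192 + (970.5/2)×0.32×$73.00 = $4,205,571.45.
EOQ at $71.72 = 979.1 < 22000, so use break Q=22000: TC = 57,300×$71.72 + (57,300/22000.0)×192 + (22000.0/2)×0.32×$71.72 = $4,362,510.47.
EOQ at $70.40 = 988.3 < 25000, so use break Q=25000: TC = 57,300×$70.40 + (57,300/25000.0)×192 + (25000.0/2)×0.32×$70.40 = $4,315,960.06.
Lowest total cost among the candidates is at Q = 970.5.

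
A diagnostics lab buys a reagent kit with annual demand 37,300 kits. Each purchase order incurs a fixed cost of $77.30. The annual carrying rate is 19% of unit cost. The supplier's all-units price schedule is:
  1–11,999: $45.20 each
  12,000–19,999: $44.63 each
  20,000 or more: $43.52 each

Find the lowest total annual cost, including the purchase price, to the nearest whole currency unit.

Holding cost per unit per year at price C is H = 0.19·C.
Evaluate total cost at each tier's feasible EOQ or, if the EOQ is below the tier, at the tier's minimum quantity.
EOQ at $45.20 = 819.4 (feasible in tier 1): TC = 37,300×$45.20 + (37,300/819.4)×77.3 + (819.4/2)×0.19×$45.20 = $1,692,997.29.
EOQ at $44.63 = 824.6 < 12000, so use break Q=12000: TC = 37,300×$44.63 + (37,300/12000.0)×77.3 + (12000.0/2)×0.19×$44.63 = $1,715,817.47.
EOQ at $43.52 = 835.1 < 20000, so use break Q=20000: TC = 37,300×$43.52 + (37,300/20000.0)×77.3 + (20000.0/2)×0.19×$43.52 = $1,706,128.16.
Lowest total cost among the candidates is at Q = 819.4.

TC* ≈ $1,692,997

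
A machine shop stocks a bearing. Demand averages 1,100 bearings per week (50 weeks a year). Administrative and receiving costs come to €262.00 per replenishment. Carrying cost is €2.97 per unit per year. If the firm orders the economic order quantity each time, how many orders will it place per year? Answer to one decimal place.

Annual demand D = 1,100 × 50 = 55,000.
Q* = √(2DS/H) = √(2 × 55,000 × 262 / 2.97) ≈ 3115.08.
Orders per year = D / Q* = 55,000 / 3115.08 ≈ 17.656.

N ≈ 17.7 orders per year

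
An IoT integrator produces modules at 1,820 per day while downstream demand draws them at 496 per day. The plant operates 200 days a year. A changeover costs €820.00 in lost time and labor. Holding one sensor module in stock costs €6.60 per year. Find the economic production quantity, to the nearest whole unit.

Annual demand D = 496 × 200 = 99,200.
Production build-up factor (1 − d/p) = 1 − 496/1,820 = 0.7275.
Q* = √(2DS / (H(1 − d/p))) = √(2 × 99,200 × 820 / (6.6 × 0.7275)).
= √(162,688,000 / 4.8013) ≈ 5820.999.

Q* ≈ 5,821 modules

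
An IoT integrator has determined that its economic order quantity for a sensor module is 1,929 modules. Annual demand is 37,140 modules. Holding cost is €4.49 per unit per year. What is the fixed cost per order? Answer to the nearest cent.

S ≈ €224.93

Invert the EOQ relation Q*² = 2DS/H.
From Q* = √(2DS/H): S = Q*²H / (2D) = 1,929² × 4.49 / (2 × 37,140) = 224.9256.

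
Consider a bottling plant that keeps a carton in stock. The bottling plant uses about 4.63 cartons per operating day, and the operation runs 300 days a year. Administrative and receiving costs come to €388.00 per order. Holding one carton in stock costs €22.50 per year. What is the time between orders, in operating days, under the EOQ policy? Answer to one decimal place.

Annual demand D = 4.63 × 300 = 1,389.
The optimal lot size = √(2DS/H) = √(2 × 1,389 × 388 / 22.5) ≈ 218.87.
Cycle time = Q*/D × 300 = 218.87 / 1,389 × 300 ≈ 47.273 days.

T ≈ 47.3 days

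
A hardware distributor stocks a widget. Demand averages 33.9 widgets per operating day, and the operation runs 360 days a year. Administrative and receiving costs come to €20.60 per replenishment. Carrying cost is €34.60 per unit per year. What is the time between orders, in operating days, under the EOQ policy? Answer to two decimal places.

Annual demand D = 33.9 × 360 = 12,204.
EOQ = √(2DS/H) = √(2 × 12,204 × 20.6 / 34.6) ≈ 120.55.
Cycle time = Q*/D × 360 = 120.55 / 12,204 × 360 ≈ 3.556 days.

T ≈ 3.56 days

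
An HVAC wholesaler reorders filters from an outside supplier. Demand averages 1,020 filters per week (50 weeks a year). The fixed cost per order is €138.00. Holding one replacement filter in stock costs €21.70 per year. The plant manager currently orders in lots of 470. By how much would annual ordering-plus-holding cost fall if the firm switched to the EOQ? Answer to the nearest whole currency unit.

Extra cost ≈ €2,597 per year

Annual demand D = 1,020 × 50 = 51,000.
EOQ = √(2DS/H) = √(2 × 51,000 × 138 / 21.7) ≈ 805.40.
Cost at Q* = (D/Q*)S + (Q*/2)H = √(2DSH) ≈ €17,477.11.
Cost at Q = 470: (51,000/470)×138 + (470/2)×21.7 = €14,974.47 + €5,099.50 = €20,073.97.
Excess = €20,073.97 − €17,477.11 = €2,596.86.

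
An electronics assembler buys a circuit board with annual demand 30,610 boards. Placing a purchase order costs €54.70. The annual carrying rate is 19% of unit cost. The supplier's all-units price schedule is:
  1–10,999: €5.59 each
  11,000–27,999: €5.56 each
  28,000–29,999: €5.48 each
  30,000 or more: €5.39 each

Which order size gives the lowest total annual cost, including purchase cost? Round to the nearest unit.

Q* ≈ 1,776 boards

Holding cost per unit per year at price C is H = 0.19·C.
For each price level, check whether its EOQ is feasible; otherwise the best quantity at that price is the breakpoint.
EOQ at €5.59 = 1775.7 (feasible in tier 1): TC = 30,610×€5.59 + (30,610/1775.7)×54.7 + (1775.7/2)×0.19×€5.59 = €172,995.82.
EOQ at €5.56 = 1780.4 < 11000, so use break Q=11000: TC = 30,610×€5.56 + (30,610/11000.0)×54.7 + (11000.0/2)×0.19×€5.56 = €176,154.02.
EOQ at €5.48 = 1793.4 < 28000, so use break Q=28000: TC = 30,610×€5.48 + (30,610/28000.0)×54.7 + (28000.0/2)×0.19×€5.48 = €182,379.40.
EOQ at €5.39 = 1808.3 < 30000, so use break Q=30000: TC = 30,610×€5.39 + (30,610/30000.0)×54.7 + (30000.0/2)×0.19×€5.39 = €180,405.21.
Lowest total cost is €172,995.82 at Q = 1775.7.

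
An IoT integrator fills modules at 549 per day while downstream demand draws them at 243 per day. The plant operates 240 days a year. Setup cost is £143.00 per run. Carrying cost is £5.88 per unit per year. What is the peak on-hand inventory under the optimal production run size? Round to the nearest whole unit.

Annual demand D = 243 × 240 = 58,320.
Production build-up factor (1 − d/p) = 1 − 243/549 = 0.5574.
Q* = √(2DS / (H(1 − d/p))) = √(2 × 58,320 × 143 / (5.88 × 0.5574)).
= √(16,679,520 / 3.2774) ≈ 2255.945.
Maximum inventory = Q*(1 − d/p) = 2255.945 × 0.5574 ≈ 1257.412.

I_max ≈ 1,257 modules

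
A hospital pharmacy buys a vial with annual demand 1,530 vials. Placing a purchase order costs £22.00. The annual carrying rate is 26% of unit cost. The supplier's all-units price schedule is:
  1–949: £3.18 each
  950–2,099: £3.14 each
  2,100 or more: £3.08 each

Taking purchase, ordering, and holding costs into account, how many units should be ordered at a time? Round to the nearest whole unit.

Holding cost per unit per year at price C is H = 0.26·C.
For each price level, check whether its EOQ is feasible; otherwise the best quantity at that price is the breakpoint.
EOQ at £3.18 = 285.3 (feasible in tier 1): TC = 1,530×£3.18 + (1,530/285.3)×22 + (285.3/2)×0.26×£3.18 = £5,101.32.
EOQ at £3.14 = 287.2 < 950, so use break Q=950: TC = 1,530×£3.14 + (1,530/950.0)×22 + (950.0/2)×0.26×£3.14 = £5,227.42.
EOQ at £3.08 = 289.9 < 2100, so use break Q=2100: TC = 1,530×£3.08 + (1,530/2100.0)×22 + (2100.0/2)×0.26×£3.08 = £5,569.27.
Lowest total cost is £5,101.32 at Q = 285.3.

Q* ≈ 285 vials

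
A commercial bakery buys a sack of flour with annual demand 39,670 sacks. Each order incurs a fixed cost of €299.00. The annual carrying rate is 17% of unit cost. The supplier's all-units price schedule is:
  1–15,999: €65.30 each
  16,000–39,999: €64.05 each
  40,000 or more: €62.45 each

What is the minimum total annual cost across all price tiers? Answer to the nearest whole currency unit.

Holding cost per unit per year at price C is H = 0.17·C.
Evaluate total cost at each tier's feasible EOQ or, if the EOQ is below the tier, at the tier's minimum quantity.
EOQ at €65.30 = 1461.8 (feasible in tier 1): TC = 39,670×€65.30 + (39,670/1461.8)×299 + (1461.8/2)×0.17×€65.30 = €2,606,678.92.
EOQ at €64.05 = 1476.0 < 16000, so use break Q=16000: TC = 39,670×€64.05 + (39,670/16000.0)×299 + (16000.0/2)×0.17×€64.05 = €2,628,712.83.
EOQ at €62.45 = 1494.8 < 40000, so use break Q=40000: TC = 39,670×€62.45 + (39,670/40000.0)×299 + (40000.0/2)×0.17×€62.45 = €2,690,018.03.
Lowest total cost among the candidates is at Q = 1461.8.

TC* ≈ €2,606,679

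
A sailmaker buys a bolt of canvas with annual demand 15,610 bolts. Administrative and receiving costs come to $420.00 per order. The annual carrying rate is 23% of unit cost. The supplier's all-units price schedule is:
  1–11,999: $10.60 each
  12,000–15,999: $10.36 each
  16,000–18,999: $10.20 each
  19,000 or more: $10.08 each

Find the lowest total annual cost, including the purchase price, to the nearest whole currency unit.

Holding cost per unit per year at price C is H = 0.23·C.
Evaluate total cost at each tier's feasible EOQ or, if the EOQ is below the tier, at the tier's minimum quantity.
EOQ at $10.60 = 2319.1 (feasible in tier 1): TC = 15,610×$10.60 + (15,610/2319.1)×420 + (2319.1/2)×0.23×$10.60 = $171,120.03.
EOQ at $10.36 = 2345.8 < 12000, so use break Q=12000: TC = 15,610×$10.36 + (15,610/12000.0)×420 + (12000.0/2)×0.23×$10.36 = $176,562.75.
EOQ at $10.20 = 2364.2 < 16000, so use break Q=16000: TC = 15,610×$10.20 + (15,610/16000.0)×420 + (16000.0/2)×0.23×$10.20 = $178,399.76.
EOQ at $10.08 = 2378.2 < 19000, so use break Q=19000: TC = 15,610×$10.08 + (15,610/19000.0)×420 + (19000.0/2)×0.23×$10.08 = $179,718.66.
Lowest total cost among the candidates is at Q = 2319.1.

TC* ≈ $171,120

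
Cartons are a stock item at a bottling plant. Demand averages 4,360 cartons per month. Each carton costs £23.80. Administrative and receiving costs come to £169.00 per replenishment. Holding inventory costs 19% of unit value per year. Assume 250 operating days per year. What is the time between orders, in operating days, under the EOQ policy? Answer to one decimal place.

T ≈ 9.4 days

Annual demand D = 4,360 × 12 = 52,320.
Holding cost H = 0.19 × £23.80 = £4.5220 per unit per year.
Q* = √(2DS/H) = √(2 × 52,320 × 169 / 4.522) ≈ 1977.55.
Cycle time = Q*/D × 250 = 1977.55 / 52,320 × 250 ≈ 9.449 days.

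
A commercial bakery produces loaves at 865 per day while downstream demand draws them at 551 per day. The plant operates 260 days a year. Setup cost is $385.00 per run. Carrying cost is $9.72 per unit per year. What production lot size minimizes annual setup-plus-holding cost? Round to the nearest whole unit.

Q* ≈ 5,591 loaves

Annual demand D = 551 × 260 = 143,260.
Production build-up factor (1 − d/p) = 1 − 551/865 = 0.3630.
Q* = √(2DS / (H(1 − d/p))) = √(2 × 143,260 × 385 / (9.72 × 0.3630)).
= √(110,310,200 / 3.5284) ≈ 5591.366.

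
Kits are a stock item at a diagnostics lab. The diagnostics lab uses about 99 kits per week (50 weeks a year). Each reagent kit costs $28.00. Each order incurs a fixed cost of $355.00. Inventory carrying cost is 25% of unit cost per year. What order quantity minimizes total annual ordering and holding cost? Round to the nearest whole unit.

Annual demand D = 99 × 50 = 4,950.
Holding cost H = 0.25 × $28.00 = $7.0000 per unit per year.
EOQ = √(2DS / H) = √(2 × 4,950 × 355 / 7).
= √(3,514,500 / 7) = √502,071.4286 ≈ 708.570.

Q* ≈ 709 kits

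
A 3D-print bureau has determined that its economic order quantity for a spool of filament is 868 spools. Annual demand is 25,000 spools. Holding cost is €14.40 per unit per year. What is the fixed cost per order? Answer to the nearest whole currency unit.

S ≈ €217

Squaring Q* = √(2DS/H) gives Q*² = 2DS/H.
From Q* = √(2DS/H): S = Q*²H / (2D) = 868² × 14.4 / (2 × 25,000) = 216.9861.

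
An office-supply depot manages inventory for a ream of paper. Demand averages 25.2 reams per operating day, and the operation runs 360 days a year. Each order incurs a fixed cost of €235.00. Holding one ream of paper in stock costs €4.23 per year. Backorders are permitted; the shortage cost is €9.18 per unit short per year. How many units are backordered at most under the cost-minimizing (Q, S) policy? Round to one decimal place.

Annual demand D = 25.2 × 360 = 9,072.
With planned backorders, Q* = √(2DS/H) · √((H+B)/B).
√(2DS/H) = √(2 × 9,072 × 235 / 4.23) = 1003.992.
√((H+B)/B) = √((4.23+9.18)/9.18) = 1.2086.
Q* ≈ 1213.454.
S* = Q* · H/(H+B) = 1213.454 × 4.23/13.41 ≈ 382.767.

S* ≈ 382.8 reams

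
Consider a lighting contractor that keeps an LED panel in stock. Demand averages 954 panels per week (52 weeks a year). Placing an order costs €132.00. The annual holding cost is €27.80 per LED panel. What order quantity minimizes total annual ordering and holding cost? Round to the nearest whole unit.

Annual demand D = 954 × 52 = 49,608.
EOQ = √(2DS / H) = √(2 × 49,608 × 132 / 27.8).
= √(13,096,512 / 27.8) = √471,097.554 ≈ 686.365.

Q* ≈ 686 panels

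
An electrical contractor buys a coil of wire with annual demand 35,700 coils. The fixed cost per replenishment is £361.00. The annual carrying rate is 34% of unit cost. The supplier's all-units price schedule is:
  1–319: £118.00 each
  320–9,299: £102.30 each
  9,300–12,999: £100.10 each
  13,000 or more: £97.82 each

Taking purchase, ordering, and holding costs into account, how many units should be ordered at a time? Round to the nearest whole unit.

Holding cost per unit per year at price C is H = 0.34·C.
Candidates are each tier's EOQ (if it falls in that tier) and each price-break quantity.
Tier 1 (£118.00): EOQ = 801.5 exceeds tier's upper bound 319, so this tier is dominated.
EOQ at £102.30 = 860.8 (feasible in tier 2): TC = 35,700×£102.30 + (35,700/860.8)×361 + (860.8/2)×0.34×£102.30 = £3,682,051.94.
EOQ at £100.10 = 870.3 < 9300, so use break Q=9300: TC = 35,700×£100.10 + (35,700/9300.0)×361 + (9300.0/2)×0.34×£100.10 = £3,733,213.87.
EOQ at £97.82 = 880.3 < 13000, so use break Q=13000: TC = 35,700×£97.82 + (35,700/13000.0)×361 + (13000.0/2)×0.34×£97.82 = £3,709,347.56.
Lowest total cost is £3,682,051.94 at Q = 860.8.

Q* ≈ 861 coils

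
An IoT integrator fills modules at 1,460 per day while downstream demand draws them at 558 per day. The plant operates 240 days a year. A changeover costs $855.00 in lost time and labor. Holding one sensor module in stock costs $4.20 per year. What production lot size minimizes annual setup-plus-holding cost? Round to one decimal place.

Annual demand D = 558 × 240 = 133,920.
Production build-up factor (1 − d/p) = 1 − 558/1,460 = 0.6178.
Q* = √(2DS / (H(1 − d/p))) = √(2 × 133,920 × 855 / (4.2 × 0.6178)).
= √(229,003,200 / 2.5948) ≈ 9394.405.

Q* ≈ 9,394.4 modules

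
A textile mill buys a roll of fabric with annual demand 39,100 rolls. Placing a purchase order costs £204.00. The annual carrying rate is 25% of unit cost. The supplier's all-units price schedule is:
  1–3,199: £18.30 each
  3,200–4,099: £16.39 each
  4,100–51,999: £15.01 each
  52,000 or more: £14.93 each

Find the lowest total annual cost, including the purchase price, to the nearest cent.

Holding cost per unit per year at price C is H = 0.25·C.
For each price level, check whether its EOQ is feasible; otherwise the best quantity at that price is the breakpoint.
EOQ at £18.30 = 1867.3 (feasible in tier 1): TC = 39,100×£18.30 + (39,100/1867.3)×204 + (1867.3/2)×0.25×£18.30 = £724,073.07.
EOQ at £16.39 = 1973.1 < 3200, so use break Q=3200: TC = 39,100×£16.39 + (39,100/3200.0)×204 + (3200.0/2)×0.25×£16.39 = £649,897.62.
EOQ at £15.01 = 2061.9 < 4100, so use break Q=4100: TC = 39,100×£15.01 + (39,100/4100.0)×204 + (4100.0/2)×0.25×£15.01 = £596,529.09.
EOQ at £14.93 = 2067.4 < 52000, so use break Q=52000: TC = 39,100×£14.93 + (39,100/52000.0)×204 + (52000.0/2)×0.25×£14.93 = £680,961.39.
Lowest total cost among the candidates is at Q = 4100.0.

TC* ≈ £596,529.09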